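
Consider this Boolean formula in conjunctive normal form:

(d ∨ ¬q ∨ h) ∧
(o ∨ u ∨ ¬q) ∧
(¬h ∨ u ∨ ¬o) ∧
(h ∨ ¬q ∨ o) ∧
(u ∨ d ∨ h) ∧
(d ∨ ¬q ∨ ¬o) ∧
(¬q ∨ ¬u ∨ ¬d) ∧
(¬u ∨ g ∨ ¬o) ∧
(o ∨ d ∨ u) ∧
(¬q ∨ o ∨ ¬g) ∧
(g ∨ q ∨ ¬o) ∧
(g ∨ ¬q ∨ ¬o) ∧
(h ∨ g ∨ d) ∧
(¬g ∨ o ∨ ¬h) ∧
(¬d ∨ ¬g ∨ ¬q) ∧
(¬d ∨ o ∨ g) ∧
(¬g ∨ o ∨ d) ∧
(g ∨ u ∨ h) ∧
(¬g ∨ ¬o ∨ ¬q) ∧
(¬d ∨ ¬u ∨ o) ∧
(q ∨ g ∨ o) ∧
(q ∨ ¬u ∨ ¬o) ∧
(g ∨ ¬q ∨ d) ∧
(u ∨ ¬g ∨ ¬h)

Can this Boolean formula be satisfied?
Yes

Yes, the formula is satisfiable.

One satisfying assignment is: h=False, u=False, g=True, d=True, o=False, q=False

Verification: With this assignment, all 24 clauses evaluate to true.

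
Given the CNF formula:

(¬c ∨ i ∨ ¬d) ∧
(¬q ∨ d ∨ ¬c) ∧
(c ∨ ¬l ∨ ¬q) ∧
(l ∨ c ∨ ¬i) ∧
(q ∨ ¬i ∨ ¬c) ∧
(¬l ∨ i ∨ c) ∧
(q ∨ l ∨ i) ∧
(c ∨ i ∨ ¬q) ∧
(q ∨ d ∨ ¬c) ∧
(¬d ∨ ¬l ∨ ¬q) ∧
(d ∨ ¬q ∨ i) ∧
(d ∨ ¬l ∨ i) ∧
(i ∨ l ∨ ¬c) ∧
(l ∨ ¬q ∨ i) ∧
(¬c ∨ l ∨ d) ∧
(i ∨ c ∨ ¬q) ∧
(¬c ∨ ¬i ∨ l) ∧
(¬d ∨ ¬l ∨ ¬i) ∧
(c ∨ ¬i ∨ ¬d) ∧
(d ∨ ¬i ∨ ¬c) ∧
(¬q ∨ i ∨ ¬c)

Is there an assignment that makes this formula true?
Yes

Yes, the formula is satisfiable.

One satisfying assignment is: c=False, d=False, i=True, l=True, q=False

Verification: With this assignment, all 21 clauses evaluate to true.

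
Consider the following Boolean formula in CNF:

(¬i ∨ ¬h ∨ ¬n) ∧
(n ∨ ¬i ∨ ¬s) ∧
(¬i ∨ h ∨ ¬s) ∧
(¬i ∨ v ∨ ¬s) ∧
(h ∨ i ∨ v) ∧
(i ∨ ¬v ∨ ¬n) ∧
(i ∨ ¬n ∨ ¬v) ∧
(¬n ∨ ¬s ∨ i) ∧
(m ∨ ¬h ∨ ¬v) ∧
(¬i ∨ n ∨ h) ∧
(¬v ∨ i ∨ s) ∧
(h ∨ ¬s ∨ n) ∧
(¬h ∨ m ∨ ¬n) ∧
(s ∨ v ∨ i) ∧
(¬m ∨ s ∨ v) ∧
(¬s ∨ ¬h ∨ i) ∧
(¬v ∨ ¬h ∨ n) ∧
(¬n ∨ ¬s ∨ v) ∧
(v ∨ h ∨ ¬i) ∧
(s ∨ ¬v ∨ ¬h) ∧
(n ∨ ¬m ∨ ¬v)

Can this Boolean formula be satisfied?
Yes

Yes, the formula is satisfiable.

One satisfying assignment is: h=True, i=True, v=False, m=False, s=False, n=False

Verification: With this assignment, all 21 clauses evaluate to true.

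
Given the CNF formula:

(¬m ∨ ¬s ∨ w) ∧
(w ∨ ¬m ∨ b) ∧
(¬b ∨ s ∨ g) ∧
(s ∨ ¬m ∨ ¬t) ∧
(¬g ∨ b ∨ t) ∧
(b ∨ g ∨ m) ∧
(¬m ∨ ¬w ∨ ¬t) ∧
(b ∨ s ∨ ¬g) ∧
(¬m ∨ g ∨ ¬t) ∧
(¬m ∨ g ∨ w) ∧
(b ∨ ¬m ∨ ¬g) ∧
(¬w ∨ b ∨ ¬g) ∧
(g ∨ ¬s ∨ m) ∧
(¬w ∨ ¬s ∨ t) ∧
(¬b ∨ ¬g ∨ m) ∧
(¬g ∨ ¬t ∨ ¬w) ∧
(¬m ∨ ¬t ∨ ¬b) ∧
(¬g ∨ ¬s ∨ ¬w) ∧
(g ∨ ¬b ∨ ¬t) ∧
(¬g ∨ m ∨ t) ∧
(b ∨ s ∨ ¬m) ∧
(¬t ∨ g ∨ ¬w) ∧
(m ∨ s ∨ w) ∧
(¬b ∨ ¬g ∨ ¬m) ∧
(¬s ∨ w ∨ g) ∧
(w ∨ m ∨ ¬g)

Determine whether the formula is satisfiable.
No

No, the formula is not satisfiable.

No assignment of truth values to the variables can make all 26 clauses true simultaneously.

The formula is UNSAT (unsatisfiable).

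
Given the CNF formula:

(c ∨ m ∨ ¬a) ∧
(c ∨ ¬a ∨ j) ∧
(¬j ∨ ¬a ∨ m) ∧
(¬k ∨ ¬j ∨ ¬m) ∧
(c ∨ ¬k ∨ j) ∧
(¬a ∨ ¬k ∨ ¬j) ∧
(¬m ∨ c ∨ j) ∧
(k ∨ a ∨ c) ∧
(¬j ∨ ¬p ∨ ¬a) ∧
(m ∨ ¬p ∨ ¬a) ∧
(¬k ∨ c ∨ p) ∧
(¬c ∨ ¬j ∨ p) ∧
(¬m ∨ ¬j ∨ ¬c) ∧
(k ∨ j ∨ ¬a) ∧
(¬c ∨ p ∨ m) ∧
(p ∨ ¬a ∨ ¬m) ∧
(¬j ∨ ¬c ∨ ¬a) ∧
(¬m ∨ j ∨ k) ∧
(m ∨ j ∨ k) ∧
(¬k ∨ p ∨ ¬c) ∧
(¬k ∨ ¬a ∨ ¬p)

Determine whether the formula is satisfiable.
Yes

Yes, the formula is satisfiable.

One satisfying assignment is: j=True, c=True, a=False, k=False, m=False, p=True

Verification: With this assignment, all 21 clauses evaluate to true.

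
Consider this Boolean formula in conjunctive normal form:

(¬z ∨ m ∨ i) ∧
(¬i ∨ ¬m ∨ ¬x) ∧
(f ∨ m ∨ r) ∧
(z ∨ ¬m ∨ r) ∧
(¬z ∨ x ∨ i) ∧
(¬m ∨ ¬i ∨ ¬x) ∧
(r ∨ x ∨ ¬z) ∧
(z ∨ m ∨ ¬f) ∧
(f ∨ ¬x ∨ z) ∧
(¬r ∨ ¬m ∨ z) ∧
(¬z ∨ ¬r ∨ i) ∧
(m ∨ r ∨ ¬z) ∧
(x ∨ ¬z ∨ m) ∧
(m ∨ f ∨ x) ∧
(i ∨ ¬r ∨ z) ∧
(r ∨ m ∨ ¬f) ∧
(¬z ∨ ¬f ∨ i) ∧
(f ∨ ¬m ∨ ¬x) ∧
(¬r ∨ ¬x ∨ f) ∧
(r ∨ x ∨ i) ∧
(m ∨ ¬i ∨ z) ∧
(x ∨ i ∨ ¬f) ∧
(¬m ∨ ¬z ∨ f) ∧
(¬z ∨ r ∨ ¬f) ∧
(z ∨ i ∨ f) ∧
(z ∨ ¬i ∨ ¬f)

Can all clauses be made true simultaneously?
Yes

Yes, the formula is satisfiable.

One satisfying assignment is: r=True, x=False, m=True, i=True, f=True, z=True

Verification: With this assignment, all 26 clauses evaluate to true.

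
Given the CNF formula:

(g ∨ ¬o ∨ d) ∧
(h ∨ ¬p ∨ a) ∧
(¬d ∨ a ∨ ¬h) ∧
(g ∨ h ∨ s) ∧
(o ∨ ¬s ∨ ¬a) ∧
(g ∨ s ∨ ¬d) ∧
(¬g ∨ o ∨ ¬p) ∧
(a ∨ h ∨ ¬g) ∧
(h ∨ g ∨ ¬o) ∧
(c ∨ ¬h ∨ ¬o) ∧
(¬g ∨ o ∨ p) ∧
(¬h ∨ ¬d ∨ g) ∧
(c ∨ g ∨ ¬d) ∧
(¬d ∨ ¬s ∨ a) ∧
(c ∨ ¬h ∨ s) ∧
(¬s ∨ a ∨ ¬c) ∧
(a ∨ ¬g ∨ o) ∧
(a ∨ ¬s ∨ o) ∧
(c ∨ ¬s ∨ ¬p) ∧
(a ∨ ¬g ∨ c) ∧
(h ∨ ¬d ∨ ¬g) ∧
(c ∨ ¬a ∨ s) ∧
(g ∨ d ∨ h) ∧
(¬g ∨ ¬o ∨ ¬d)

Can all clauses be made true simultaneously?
Yes

Yes, the formula is satisfiable.

One satisfying assignment is: c=False, h=False, o=True, g=True, s=True, a=True, d=False, p=False

Verification: With this assignment, all 24 clauses evaluate to true.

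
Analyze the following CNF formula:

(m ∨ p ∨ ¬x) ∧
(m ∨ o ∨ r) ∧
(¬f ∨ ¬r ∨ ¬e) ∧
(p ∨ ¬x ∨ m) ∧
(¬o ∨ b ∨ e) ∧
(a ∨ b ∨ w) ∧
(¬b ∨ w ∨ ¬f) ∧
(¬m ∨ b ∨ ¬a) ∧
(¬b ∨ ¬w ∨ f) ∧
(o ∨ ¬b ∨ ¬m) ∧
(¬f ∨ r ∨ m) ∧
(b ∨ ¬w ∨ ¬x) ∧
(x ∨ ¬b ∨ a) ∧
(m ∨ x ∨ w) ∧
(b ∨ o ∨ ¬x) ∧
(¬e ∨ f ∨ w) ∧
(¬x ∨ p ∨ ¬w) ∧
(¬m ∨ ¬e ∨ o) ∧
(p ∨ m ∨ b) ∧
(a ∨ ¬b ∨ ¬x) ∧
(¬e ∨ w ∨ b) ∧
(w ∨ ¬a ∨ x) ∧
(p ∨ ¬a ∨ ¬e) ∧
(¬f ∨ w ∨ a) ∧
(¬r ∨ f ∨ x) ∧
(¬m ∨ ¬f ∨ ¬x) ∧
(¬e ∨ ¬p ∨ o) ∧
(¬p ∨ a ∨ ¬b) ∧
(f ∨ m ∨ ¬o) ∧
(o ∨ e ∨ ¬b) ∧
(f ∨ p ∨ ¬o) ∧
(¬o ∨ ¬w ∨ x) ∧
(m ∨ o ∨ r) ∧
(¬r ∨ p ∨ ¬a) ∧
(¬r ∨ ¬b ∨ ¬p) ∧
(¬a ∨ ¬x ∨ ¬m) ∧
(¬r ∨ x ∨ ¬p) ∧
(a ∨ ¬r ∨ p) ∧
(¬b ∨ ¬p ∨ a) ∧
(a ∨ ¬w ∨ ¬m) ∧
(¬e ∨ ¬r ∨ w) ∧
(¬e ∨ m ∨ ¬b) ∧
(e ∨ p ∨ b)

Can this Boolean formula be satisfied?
No

No, the formula is not satisfiable.

No assignment of truth values to the variables can make all 43 clauses true simultaneously.

The formula is UNSAT (unsatisfiable).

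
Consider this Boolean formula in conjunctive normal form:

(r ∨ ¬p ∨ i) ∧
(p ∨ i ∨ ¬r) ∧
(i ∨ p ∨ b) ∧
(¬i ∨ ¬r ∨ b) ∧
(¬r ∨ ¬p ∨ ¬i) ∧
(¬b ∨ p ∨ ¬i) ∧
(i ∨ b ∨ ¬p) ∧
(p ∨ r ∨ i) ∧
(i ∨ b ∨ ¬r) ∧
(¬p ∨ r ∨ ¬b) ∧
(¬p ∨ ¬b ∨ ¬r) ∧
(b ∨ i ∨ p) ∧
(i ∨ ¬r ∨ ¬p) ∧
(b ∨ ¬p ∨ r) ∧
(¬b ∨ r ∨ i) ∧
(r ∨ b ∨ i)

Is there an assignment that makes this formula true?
Yes

Yes, the formula is satisfiable.

One satisfying assignment is: p=False, r=False, b=False, i=True

Verification: With this assignment, all 16 clauses evaluate to true.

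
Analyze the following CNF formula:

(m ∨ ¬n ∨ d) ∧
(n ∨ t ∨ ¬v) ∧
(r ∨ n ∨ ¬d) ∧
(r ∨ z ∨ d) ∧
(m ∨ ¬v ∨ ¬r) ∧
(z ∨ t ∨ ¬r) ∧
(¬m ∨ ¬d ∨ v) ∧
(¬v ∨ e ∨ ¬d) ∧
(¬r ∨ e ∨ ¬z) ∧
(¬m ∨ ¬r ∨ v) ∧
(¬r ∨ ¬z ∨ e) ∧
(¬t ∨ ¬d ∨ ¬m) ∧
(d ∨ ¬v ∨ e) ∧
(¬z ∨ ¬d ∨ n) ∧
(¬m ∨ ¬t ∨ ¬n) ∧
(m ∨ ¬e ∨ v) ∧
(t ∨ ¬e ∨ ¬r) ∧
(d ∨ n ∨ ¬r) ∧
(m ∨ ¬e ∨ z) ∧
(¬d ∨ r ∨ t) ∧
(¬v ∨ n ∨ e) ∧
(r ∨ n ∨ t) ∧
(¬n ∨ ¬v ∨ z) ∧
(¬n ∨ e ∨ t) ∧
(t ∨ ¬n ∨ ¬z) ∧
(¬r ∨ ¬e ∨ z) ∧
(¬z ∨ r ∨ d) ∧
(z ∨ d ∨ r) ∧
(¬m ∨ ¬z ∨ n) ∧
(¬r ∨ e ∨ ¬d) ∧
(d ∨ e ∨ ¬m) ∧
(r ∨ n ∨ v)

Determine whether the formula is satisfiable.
Yes

Yes, the formula is satisfiable.

One satisfying assignment is: e=False, d=True, z=False, t=True, m=False, v=False, r=False, n=True

Verification: With this assignment, all 32 clauses evaluate to true.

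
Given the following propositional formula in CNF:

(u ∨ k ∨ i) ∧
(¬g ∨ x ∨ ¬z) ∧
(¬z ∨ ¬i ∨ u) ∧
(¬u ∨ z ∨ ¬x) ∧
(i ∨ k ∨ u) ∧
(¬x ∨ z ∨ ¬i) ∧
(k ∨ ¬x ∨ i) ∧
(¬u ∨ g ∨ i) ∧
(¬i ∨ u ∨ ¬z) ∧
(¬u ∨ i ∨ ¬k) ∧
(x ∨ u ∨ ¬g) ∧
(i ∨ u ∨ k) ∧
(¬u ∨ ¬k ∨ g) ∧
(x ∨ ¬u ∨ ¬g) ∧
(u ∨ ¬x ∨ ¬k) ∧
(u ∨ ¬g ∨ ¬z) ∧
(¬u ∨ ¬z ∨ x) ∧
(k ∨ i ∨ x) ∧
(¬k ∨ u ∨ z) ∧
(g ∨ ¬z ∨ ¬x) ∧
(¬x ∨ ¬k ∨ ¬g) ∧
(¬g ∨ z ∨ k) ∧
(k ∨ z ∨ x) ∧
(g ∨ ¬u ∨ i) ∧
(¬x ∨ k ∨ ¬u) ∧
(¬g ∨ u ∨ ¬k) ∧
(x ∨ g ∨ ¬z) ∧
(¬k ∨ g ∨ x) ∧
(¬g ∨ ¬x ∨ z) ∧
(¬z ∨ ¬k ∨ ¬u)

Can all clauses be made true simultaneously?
No

No, the formula is not satisfiable.

No assignment of truth values to the variables can make all 30 clauses true simultaneously.

The formula is UNSAT (unsatisfiable).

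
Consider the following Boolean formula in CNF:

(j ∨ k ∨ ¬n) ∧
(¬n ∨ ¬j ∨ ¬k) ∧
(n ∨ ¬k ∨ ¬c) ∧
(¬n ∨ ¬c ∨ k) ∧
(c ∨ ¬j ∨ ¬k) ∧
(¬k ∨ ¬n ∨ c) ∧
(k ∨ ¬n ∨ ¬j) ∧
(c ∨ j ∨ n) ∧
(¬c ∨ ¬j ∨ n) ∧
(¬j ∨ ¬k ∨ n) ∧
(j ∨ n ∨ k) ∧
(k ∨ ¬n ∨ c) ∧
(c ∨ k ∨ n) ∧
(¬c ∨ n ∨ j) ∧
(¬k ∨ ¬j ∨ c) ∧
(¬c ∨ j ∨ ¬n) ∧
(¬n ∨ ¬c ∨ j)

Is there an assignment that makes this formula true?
No

No, the formula is not satisfiable.

No assignment of truth values to the variables can make all 17 clauses true simultaneously.

The formula is UNSAT (unsatisfiable).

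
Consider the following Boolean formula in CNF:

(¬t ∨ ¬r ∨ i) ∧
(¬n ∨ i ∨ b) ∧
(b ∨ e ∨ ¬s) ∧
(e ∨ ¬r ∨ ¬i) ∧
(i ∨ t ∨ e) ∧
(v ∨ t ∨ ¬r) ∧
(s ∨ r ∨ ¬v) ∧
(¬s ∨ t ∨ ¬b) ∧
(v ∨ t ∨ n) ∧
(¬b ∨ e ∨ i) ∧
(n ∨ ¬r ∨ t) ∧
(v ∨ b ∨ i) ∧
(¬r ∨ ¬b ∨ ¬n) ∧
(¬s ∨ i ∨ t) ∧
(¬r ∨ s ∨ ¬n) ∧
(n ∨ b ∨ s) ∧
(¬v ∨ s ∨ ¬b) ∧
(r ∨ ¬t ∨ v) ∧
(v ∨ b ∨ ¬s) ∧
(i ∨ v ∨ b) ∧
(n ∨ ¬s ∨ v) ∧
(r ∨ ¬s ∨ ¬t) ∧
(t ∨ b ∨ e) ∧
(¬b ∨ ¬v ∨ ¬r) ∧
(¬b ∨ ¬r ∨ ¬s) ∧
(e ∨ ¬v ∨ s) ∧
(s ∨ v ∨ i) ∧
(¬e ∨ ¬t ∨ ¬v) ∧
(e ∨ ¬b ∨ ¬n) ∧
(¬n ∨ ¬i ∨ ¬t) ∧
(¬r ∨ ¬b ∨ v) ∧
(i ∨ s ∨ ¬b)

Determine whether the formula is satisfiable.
Yes

Yes, the formula is satisfiable.

One satisfying assignment is: n=True, s=False, b=True, t=False, r=False, e=True, i=True, v=False

Verification: With this assignment, all 32 clauses evaluate to true.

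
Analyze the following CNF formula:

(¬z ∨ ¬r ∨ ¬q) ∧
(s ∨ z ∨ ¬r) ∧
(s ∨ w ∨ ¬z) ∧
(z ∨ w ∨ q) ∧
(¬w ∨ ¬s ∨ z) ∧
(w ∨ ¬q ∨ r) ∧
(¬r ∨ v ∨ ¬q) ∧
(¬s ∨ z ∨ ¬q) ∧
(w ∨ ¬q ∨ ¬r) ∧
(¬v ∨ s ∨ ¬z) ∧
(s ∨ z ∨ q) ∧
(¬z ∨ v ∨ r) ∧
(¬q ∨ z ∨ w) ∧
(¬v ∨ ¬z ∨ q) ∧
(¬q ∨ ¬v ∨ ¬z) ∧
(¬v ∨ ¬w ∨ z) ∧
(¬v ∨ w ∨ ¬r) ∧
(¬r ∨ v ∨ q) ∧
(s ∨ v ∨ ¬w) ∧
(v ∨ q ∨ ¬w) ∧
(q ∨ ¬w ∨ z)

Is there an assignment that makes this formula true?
No

No, the formula is not satisfiable.

No assignment of truth values to the variables can make all 21 clauses true simultaneously.

The formula is UNSAT (unsatisfiable).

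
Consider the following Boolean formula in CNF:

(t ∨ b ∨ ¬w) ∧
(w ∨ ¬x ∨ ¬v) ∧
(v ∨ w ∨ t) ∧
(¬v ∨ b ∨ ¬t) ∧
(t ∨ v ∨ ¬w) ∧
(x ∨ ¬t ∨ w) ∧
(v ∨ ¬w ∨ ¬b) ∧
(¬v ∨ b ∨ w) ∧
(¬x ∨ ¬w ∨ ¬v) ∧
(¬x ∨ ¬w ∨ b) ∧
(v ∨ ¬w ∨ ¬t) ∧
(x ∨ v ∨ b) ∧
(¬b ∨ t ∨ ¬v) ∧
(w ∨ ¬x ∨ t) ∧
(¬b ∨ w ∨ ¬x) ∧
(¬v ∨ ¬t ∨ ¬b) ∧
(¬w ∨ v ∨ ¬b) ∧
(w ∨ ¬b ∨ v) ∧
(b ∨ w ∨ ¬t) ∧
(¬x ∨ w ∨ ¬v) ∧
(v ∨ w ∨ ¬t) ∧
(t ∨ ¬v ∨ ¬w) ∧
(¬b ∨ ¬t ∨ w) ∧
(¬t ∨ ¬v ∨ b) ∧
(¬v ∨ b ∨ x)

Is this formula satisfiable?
No

No, the formula is not satisfiable.

No assignment of truth values to the variables can make all 25 clauses true simultaneously.

The formula is UNSAT (unsatisfiable).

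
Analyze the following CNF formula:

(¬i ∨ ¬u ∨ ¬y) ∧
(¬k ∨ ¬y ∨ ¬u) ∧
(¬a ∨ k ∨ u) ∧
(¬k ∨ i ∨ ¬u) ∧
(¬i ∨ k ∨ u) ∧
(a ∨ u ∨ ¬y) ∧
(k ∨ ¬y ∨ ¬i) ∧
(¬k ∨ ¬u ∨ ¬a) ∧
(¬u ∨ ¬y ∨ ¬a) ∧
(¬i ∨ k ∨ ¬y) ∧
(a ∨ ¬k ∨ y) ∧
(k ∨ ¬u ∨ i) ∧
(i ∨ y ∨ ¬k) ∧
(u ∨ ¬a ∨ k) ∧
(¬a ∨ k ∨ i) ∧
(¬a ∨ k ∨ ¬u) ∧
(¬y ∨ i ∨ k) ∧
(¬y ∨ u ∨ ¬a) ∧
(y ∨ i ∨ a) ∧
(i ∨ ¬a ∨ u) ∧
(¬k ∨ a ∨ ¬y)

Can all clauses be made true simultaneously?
Yes

Yes, the formula is satisfiable.

One satisfying assignment is: i=True, k=False, a=False, y=False, u=True

Verification: With this assignment, all 21 clauses evaluate to true.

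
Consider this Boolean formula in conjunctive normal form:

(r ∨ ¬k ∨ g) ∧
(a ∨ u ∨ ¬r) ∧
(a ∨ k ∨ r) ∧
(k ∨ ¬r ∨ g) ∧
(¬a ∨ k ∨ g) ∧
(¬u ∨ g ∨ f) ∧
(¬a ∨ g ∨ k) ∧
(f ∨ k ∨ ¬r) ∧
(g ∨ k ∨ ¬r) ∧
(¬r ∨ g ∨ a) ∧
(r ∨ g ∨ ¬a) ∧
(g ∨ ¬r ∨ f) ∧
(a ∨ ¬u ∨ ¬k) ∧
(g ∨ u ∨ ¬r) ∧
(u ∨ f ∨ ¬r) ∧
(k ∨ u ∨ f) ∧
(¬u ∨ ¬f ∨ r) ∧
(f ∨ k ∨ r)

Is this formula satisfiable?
Yes

Yes, the formula is satisfiable.

One satisfying assignment is: a=False, r=False, f=False, k=True, g=True, u=False

Verification: With this assignment, all 18 clauses evaluate to true.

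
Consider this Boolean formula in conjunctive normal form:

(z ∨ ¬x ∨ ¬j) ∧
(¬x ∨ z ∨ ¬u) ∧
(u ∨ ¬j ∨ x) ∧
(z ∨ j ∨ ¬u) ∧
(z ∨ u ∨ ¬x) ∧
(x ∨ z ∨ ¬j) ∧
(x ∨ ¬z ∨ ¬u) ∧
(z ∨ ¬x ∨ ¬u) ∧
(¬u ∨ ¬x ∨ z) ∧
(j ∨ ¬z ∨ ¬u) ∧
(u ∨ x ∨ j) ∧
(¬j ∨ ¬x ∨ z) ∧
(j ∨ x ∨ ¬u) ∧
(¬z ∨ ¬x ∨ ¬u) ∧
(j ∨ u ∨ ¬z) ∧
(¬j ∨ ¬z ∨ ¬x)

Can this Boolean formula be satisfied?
No

No, the formula is not satisfiable.

No assignment of truth values to the variables can make all 16 clauses true simultaneously.

The formula is UNSAT (unsatisfiable).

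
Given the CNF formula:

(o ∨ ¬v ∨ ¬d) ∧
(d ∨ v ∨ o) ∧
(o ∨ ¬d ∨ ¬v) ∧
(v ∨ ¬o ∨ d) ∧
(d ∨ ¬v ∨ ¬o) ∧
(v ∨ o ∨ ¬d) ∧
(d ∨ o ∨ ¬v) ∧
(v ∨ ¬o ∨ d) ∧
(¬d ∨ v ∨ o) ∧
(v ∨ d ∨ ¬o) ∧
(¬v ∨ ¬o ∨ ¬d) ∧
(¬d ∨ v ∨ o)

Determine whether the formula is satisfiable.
Yes

Yes, the formula is satisfiable.

One satisfying assignment is: d=True, o=True, v=False

Verification: With this assignment, all 12 clauses evaluate to true.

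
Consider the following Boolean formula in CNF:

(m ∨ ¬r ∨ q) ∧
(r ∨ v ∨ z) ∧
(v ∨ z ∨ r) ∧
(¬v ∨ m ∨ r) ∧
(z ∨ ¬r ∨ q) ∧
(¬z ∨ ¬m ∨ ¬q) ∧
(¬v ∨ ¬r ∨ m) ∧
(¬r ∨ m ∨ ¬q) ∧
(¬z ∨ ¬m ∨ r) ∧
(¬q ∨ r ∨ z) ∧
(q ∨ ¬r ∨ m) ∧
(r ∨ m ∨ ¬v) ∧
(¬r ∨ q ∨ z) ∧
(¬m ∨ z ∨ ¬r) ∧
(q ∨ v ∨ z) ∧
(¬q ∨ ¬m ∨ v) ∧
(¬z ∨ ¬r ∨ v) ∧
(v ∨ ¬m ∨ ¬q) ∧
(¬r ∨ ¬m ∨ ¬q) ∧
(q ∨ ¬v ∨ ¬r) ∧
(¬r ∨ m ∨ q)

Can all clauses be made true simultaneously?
Yes

Yes, the formula is satisfiable.

One satisfying assignment is: q=False, r=False, m=False, z=True, v=False

Verification: With this assignment, all 21 clauses evaluate to true.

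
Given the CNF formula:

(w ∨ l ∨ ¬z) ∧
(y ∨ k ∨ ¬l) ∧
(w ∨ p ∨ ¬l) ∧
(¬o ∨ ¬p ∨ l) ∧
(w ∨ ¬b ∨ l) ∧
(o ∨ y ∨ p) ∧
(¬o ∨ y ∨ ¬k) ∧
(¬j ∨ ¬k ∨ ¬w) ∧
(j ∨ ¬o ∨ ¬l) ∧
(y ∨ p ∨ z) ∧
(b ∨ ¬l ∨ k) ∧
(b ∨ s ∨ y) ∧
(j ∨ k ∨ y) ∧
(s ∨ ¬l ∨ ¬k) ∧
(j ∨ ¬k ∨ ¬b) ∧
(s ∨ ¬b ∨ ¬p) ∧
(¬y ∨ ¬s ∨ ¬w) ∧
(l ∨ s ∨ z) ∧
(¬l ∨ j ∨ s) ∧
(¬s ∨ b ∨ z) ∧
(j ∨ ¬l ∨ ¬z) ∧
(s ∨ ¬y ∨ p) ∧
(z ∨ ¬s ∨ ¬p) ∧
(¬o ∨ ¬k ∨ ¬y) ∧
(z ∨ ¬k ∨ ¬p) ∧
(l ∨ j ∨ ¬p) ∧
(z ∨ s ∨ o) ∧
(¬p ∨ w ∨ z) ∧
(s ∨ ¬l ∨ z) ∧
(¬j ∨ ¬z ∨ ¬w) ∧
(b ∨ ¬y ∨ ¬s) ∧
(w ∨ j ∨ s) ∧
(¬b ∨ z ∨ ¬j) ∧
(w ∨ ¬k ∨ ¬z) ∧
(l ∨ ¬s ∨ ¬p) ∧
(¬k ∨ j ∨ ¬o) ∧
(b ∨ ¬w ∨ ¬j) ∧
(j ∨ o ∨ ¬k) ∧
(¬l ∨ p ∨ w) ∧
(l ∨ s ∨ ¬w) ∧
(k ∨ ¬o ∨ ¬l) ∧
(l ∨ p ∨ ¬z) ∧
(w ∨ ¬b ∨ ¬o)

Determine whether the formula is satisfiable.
Yes

Yes, the formula is satisfiable.

One satisfying assignment is: j=True, k=False, z=True, w=False, p=True, o=False, s=True, l=True, y=True, b=True

Verification: With this assignment, all 43 clauses evaluate to true.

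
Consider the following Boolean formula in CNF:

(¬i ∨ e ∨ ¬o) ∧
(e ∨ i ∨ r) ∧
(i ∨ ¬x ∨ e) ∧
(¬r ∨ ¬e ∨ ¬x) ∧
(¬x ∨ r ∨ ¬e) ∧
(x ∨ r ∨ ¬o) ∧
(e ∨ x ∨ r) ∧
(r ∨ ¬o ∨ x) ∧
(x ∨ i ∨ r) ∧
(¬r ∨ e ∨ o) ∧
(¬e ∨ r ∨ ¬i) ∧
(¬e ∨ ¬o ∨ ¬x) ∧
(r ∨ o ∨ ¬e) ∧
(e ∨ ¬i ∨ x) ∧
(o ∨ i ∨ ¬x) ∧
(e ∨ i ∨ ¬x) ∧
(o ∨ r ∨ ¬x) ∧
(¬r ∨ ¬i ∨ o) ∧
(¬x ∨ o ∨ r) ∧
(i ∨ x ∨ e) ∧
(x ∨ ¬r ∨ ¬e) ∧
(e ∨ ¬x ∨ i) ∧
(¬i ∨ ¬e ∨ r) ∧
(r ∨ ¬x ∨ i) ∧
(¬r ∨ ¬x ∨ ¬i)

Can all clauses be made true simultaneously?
No

No, the formula is not satisfiable.

No assignment of truth values to the variables can make all 25 clauses true simultaneously.

The formula is UNSAT (unsatisfiable).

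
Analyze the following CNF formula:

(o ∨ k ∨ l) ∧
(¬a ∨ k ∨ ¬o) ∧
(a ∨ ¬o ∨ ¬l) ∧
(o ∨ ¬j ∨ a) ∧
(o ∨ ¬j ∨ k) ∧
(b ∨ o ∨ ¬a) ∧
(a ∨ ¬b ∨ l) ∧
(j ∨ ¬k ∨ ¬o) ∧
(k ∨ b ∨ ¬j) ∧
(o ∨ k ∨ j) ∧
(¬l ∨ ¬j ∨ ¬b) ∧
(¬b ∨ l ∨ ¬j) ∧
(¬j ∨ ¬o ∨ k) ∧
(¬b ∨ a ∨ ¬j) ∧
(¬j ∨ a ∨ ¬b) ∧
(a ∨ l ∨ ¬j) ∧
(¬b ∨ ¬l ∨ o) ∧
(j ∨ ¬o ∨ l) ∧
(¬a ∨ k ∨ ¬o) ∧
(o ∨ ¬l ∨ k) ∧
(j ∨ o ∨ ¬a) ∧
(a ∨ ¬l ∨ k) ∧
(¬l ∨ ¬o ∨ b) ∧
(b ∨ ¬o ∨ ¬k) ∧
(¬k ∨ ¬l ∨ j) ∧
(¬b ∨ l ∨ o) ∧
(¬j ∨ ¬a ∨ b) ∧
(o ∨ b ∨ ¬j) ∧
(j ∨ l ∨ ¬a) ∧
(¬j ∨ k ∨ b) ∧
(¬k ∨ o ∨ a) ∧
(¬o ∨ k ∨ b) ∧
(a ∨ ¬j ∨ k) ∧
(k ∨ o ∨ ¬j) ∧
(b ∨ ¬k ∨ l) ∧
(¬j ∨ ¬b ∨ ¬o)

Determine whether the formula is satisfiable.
No

No, the formula is not satisfiable.

No assignment of truth values to the variables can make all 36 clauses true simultaneously.

The formula is UNSAT (unsatisfiable).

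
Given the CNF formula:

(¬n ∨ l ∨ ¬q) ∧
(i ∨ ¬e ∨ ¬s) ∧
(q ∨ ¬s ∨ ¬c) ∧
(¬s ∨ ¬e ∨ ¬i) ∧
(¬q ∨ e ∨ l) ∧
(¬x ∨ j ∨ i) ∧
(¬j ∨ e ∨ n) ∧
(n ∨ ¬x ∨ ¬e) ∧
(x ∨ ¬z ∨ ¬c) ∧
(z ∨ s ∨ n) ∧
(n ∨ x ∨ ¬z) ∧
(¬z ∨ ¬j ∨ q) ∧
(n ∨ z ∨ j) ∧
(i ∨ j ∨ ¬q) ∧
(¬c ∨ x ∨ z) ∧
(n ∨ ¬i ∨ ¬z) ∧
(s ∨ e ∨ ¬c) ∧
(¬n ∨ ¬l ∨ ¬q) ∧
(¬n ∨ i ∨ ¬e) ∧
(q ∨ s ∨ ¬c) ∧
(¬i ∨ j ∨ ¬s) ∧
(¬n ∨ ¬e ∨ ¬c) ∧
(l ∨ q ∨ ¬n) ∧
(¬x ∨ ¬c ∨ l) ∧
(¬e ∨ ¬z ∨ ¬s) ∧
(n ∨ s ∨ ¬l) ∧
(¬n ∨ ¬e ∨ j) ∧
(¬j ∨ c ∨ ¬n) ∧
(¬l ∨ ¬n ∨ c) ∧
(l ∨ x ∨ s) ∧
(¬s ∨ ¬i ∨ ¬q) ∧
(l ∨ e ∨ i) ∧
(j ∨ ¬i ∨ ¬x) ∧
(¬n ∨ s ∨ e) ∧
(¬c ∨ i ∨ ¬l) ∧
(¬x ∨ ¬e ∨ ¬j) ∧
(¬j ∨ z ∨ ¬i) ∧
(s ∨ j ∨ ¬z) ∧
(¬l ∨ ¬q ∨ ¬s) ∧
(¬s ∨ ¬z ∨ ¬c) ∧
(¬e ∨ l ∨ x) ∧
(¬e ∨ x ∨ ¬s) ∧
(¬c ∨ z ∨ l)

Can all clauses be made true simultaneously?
No

No, the formula is not satisfiable.

No assignment of truth values to the variables can make all 43 clauses true simultaneously.

The formula is UNSAT (unsatisfiable).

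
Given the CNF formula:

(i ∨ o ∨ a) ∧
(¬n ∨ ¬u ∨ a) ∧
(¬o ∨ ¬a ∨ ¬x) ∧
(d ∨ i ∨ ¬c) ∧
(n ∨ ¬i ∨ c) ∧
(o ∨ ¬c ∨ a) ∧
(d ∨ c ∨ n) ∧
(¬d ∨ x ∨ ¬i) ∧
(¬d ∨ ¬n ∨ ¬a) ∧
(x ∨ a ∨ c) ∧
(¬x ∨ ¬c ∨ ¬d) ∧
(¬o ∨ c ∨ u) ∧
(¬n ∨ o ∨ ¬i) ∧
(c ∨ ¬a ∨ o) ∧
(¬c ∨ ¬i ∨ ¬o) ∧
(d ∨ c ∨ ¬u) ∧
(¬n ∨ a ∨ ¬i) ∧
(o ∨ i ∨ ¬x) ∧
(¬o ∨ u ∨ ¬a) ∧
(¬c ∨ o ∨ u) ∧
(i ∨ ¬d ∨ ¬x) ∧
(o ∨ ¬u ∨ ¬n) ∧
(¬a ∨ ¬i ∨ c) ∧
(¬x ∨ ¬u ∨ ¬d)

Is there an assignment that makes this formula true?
Yes

Yes, the formula is satisfiable.

One satisfying assignment is: x=False, d=True, a=True, o=True, c=False, n=False, u=True, i=False

Verification: With this assignment, all 24 clauses evaluate to true.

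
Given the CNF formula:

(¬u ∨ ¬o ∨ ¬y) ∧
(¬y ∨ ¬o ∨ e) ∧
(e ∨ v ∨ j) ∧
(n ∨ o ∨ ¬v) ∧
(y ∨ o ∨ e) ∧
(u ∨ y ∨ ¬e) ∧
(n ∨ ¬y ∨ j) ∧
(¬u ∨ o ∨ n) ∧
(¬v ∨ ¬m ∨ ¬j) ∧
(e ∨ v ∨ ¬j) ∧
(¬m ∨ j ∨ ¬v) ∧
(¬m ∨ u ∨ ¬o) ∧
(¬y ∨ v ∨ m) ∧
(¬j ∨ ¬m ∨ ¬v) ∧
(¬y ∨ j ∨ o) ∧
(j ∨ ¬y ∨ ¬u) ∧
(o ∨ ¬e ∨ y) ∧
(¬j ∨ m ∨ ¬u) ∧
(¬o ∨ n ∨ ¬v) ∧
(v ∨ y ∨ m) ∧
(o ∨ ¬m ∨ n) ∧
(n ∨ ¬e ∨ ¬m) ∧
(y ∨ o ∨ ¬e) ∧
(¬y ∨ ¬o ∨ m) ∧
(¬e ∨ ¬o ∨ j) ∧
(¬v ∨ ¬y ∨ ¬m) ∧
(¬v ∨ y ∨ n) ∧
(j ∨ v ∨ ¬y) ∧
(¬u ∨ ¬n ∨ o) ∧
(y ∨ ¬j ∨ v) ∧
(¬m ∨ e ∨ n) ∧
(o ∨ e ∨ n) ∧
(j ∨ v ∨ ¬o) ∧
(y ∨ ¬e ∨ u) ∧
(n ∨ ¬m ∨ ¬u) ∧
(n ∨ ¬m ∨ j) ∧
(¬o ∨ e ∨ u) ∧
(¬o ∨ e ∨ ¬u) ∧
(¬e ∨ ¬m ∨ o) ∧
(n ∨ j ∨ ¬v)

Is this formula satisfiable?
Yes

Yes, the formula is satisfiable.

One satisfying assignment is: u=False, v=True, o=False, j=True, m=False, y=True, n=True, e=True

Verification: With this assignment, all 40 clauses evaluate to true.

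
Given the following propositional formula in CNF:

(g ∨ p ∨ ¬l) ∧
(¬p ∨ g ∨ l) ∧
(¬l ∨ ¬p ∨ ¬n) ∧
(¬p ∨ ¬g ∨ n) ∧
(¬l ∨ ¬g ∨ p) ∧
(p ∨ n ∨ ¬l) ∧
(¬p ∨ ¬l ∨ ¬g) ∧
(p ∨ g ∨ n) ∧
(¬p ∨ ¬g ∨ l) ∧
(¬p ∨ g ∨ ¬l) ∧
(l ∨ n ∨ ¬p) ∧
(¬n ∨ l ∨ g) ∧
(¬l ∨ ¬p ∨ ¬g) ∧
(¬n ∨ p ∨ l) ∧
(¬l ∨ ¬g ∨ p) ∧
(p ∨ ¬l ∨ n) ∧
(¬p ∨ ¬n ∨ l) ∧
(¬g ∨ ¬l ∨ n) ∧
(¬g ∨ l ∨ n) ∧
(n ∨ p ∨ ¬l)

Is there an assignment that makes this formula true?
No

No, the formula is not satisfiable.

No assignment of truth values to the variables can make all 20 clauses true simultaneously.

The formula is UNSAT (unsatisfiable).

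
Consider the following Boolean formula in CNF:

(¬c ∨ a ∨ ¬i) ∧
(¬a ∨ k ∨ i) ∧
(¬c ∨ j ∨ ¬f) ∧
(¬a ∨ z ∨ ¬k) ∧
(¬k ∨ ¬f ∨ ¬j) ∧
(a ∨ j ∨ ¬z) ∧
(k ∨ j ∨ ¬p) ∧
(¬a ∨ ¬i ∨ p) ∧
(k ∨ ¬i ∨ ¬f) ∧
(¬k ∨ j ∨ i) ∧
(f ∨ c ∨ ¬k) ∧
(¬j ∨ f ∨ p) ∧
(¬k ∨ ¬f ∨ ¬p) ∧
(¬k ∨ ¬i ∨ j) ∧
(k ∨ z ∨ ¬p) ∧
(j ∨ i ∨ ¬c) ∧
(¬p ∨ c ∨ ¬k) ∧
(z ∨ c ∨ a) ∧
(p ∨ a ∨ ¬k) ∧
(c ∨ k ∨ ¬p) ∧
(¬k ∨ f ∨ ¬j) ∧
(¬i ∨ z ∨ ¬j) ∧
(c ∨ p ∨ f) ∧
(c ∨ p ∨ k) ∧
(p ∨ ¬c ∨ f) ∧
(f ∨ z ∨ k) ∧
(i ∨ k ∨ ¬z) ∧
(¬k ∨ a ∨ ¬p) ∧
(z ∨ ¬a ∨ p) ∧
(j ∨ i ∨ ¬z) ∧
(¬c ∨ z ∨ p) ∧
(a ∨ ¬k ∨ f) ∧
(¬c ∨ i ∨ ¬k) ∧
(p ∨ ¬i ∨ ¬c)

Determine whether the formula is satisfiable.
Yes

Yes, the formula is satisfiable.

One satisfying assignment is: p=True, i=True, a=True, f=False, k=False, c=True, j=True, z=True

Verification: With this assignment, all 34 clauses evaluate to true.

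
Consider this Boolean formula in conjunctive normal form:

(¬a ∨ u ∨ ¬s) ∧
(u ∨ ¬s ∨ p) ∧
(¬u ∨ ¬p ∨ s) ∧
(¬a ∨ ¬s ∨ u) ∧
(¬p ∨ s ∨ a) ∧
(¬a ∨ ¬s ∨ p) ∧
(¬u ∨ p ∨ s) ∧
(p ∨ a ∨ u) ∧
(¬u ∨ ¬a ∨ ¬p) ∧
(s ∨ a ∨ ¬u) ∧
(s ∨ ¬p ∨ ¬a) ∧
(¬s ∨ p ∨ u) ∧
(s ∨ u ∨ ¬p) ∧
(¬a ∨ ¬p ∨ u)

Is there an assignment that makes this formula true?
Yes

Yes, the formula is satisfiable.

One satisfying assignment is: a=True, p=False, u=False, s=False

Verification: With this assignment, all 14 clauses evaluate to true.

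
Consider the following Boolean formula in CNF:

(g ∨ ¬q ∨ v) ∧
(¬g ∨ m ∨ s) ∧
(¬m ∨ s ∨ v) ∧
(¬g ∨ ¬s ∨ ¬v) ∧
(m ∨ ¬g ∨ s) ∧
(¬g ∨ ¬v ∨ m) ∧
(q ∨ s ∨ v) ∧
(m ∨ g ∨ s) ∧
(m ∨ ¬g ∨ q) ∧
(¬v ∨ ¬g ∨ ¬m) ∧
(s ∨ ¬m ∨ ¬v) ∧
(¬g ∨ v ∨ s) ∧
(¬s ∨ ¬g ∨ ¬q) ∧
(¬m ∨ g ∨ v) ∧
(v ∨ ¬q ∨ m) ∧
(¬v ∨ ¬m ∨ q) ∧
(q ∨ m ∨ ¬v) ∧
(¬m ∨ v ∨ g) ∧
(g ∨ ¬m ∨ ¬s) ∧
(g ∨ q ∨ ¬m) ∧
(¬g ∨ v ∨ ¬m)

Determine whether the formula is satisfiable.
Yes

Yes, the formula is satisfiable.

One satisfying assignment is: g=False, v=False, q=False, m=False, s=True

Verification: With this assignment, all 21 clauses evaluate to true.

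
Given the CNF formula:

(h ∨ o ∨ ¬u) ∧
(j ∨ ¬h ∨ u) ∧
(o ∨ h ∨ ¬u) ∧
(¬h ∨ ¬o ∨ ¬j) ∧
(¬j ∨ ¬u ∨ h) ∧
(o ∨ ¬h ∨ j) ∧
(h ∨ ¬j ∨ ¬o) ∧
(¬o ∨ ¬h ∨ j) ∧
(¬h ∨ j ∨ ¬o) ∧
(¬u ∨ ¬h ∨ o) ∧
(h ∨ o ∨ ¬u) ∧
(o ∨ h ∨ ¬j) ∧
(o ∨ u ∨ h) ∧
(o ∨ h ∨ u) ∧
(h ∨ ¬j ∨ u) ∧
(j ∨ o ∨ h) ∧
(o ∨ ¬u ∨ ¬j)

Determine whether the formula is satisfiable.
Yes

Yes, the formula is satisfiable.

One satisfying assignment is: j=False, h=False, o=True, u=False

Verification: With this assignment, all 17 clauses evaluate to true.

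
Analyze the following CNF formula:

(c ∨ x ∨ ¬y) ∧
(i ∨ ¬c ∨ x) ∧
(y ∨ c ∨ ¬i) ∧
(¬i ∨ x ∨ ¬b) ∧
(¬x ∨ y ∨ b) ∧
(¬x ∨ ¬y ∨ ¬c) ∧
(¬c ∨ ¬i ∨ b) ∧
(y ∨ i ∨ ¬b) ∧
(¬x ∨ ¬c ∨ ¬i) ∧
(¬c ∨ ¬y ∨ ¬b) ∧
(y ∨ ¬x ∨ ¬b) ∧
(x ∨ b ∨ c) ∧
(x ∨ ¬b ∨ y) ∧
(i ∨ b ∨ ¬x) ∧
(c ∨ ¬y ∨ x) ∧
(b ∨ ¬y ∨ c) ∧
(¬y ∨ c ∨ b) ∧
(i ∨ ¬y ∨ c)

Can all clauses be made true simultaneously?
Yes

Yes, the formula is satisfiable.

One satisfying assignment is: b=True, c=False, y=True, x=True, i=True

Verification: With this assignment, all 18 clauses evaluate to true.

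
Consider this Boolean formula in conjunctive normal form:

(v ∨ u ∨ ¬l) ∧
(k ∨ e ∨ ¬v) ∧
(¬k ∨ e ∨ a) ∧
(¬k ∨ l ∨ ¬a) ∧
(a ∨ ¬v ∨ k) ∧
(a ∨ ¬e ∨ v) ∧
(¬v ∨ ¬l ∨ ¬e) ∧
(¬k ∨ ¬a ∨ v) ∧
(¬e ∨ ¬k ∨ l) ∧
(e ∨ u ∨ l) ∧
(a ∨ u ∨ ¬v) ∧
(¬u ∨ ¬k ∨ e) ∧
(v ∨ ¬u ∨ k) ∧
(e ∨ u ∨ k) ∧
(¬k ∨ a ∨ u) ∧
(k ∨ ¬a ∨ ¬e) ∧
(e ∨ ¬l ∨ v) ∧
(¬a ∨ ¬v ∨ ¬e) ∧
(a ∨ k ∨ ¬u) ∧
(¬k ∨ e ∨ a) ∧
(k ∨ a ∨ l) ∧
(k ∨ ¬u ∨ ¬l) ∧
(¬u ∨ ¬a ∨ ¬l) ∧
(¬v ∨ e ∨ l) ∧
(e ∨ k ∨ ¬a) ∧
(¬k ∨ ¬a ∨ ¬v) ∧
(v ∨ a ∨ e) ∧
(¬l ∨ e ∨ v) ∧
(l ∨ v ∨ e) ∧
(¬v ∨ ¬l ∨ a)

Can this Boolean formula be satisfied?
No

No, the formula is not satisfiable.

No assignment of truth values to the variables can make all 30 clauses true simultaneously.

The formula is UNSAT (unsatisfiable).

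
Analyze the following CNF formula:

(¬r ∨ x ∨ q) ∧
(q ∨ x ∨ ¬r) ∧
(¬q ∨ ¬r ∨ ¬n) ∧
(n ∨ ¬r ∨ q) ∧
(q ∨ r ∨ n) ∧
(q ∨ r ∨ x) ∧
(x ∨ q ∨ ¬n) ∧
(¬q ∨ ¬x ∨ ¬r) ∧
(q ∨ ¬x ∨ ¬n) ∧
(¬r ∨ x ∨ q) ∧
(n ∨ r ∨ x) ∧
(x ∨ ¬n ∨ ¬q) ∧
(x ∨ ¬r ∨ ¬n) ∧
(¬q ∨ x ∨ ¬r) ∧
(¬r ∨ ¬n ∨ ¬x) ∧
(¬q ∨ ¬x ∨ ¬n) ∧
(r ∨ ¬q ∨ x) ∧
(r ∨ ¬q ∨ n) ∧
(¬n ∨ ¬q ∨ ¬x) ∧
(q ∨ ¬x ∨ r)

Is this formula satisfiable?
No

No, the formula is not satisfiable.

No assignment of truth values to the variables can make all 20 clauses true simultaneously.

The formula is UNSAT (unsatisfiable).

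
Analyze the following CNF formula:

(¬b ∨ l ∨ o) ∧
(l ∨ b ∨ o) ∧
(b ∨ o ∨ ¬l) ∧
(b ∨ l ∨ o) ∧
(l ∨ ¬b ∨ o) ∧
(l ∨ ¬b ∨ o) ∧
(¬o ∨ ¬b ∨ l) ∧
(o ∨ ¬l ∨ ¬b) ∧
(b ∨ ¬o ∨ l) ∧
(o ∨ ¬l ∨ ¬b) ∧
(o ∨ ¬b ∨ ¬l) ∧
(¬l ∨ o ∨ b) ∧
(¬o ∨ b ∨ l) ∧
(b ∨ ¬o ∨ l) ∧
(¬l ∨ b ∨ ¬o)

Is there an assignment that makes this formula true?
Yes

Yes, the formula is satisfiable.

One satisfying assignment is: b=True, o=True, l=True

Verification: With this assignment, all 15 clauses evaluate to true.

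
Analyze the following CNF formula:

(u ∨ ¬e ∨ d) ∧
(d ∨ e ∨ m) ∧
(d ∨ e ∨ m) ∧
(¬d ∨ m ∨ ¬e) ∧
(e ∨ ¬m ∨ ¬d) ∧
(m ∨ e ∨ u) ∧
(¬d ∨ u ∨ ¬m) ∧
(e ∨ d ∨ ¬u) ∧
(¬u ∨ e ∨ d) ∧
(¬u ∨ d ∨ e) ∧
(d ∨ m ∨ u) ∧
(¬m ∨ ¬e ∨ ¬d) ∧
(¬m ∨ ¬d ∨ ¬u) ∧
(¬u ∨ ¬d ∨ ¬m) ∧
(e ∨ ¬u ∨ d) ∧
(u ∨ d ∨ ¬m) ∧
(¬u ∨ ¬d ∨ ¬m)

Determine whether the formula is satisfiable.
Yes

Yes, the formula is satisfiable.

One satisfying assignment is: m=False, u=True, e=False, d=True

Verification: With this assignment, all 17 clauses evaluate to true.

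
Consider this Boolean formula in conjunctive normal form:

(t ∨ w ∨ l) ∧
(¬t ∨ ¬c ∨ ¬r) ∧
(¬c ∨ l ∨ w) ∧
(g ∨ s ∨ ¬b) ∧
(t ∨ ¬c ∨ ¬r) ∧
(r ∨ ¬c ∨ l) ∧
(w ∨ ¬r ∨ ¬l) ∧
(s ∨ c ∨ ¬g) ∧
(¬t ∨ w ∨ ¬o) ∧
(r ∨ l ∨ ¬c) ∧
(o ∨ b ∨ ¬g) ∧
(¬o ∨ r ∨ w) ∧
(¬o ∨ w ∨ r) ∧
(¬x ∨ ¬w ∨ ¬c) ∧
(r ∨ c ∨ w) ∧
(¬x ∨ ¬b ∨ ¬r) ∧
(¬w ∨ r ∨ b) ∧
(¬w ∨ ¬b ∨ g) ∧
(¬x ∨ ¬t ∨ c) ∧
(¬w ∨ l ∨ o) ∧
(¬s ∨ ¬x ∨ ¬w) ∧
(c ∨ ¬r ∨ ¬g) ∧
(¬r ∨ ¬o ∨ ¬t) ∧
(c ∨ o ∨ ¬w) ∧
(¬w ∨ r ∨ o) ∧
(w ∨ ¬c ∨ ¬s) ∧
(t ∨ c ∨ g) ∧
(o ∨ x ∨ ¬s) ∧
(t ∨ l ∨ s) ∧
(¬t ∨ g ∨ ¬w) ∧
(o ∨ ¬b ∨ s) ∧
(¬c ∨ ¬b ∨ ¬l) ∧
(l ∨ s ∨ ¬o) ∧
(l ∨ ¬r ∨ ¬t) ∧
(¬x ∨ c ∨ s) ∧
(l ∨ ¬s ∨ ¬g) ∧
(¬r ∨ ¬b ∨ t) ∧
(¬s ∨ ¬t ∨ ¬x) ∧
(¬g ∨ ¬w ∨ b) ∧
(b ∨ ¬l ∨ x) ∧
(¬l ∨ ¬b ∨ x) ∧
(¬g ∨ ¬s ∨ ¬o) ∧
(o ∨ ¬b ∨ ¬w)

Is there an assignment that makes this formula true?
Yes

Yes, the formula is satisfiable.

One satisfying assignment is: x=True, t=False, l=True, c=True, b=False, o=False, r=False, w=False, s=False, g=False

Verification: With this assignment, all 43 clauses evaluate to true.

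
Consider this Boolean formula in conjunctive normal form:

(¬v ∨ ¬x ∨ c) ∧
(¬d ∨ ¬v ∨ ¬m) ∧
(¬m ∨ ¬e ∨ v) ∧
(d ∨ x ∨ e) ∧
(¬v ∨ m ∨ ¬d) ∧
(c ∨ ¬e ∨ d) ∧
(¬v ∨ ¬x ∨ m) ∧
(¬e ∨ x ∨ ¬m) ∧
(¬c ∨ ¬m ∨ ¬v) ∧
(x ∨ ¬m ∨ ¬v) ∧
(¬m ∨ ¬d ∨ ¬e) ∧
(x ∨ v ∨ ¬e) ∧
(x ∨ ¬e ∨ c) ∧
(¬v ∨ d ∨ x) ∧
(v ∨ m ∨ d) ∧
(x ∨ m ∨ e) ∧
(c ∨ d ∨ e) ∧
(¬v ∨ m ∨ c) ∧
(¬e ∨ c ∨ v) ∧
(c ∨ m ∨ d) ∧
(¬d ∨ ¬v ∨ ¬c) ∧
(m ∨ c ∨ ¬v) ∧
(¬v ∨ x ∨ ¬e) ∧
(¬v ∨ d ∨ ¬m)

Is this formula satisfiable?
Yes

Yes, the formula is satisfiable.

One satisfying assignment is: x=True, v=False, e=False, c=True, d=False, m=True

Verification: With this assignment, all 24 clauses evaluate to true.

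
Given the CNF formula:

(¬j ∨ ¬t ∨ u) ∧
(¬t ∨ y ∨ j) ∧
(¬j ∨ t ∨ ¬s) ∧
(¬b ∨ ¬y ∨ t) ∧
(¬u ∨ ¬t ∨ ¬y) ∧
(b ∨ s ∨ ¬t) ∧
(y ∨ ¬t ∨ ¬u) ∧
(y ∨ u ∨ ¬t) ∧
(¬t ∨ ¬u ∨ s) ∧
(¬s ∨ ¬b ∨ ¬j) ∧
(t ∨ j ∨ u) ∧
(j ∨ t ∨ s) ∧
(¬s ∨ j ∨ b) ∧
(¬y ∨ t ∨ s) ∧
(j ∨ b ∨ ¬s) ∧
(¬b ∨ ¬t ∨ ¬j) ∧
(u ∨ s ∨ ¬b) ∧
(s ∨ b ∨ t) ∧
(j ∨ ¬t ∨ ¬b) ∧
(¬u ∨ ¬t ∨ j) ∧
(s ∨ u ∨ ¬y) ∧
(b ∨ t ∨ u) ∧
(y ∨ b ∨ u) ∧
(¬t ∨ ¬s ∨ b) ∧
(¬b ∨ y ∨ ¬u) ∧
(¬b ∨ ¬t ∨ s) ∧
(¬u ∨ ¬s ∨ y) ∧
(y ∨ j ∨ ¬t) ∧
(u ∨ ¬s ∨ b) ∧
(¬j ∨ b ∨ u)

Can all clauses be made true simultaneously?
No

No, the formula is not satisfiable.

No assignment of truth values to the variables can make all 30 clauses true simultaneously.

The formula is UNSAT (unsatisfiable).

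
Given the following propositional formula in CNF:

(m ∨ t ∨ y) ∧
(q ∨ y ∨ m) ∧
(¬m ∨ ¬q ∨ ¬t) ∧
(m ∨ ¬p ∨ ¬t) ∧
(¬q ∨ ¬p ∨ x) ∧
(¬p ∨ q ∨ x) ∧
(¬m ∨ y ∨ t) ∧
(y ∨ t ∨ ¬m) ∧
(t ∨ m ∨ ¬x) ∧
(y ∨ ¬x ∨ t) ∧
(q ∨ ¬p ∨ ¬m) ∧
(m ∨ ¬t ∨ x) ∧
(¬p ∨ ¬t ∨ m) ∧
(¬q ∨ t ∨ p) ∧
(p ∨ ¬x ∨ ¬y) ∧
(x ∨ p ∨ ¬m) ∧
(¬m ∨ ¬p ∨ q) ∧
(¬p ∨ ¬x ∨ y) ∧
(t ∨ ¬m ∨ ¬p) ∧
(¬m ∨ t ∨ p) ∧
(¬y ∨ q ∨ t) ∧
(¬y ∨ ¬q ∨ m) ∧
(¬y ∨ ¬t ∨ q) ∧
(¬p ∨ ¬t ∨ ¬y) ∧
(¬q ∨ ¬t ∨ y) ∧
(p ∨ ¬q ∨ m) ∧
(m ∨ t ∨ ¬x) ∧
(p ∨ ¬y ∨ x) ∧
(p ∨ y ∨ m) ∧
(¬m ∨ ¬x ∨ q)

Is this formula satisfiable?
No

No, the formula is not satisfiable.

No assignment of truth values to the variables can make all 30 clauses true simultaneously.

The formula is UNSAT (unsatisfiable).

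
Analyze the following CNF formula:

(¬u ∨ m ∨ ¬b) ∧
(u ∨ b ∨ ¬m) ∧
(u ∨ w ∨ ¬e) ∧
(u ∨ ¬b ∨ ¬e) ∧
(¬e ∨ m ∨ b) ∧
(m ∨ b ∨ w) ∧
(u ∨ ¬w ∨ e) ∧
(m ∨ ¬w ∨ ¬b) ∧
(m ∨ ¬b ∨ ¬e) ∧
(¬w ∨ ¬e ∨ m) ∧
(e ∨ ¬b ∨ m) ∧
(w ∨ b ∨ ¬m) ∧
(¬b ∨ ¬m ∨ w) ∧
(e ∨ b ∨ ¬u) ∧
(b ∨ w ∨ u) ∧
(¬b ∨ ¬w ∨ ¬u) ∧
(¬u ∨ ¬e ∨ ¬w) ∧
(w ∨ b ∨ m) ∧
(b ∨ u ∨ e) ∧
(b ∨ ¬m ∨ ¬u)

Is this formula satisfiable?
No

No, the formula is not satisfiable.

No assignment of truth values to the variables can make all 20 clauses true simultaneously.

The formula is UNSAT (unsatisfiable).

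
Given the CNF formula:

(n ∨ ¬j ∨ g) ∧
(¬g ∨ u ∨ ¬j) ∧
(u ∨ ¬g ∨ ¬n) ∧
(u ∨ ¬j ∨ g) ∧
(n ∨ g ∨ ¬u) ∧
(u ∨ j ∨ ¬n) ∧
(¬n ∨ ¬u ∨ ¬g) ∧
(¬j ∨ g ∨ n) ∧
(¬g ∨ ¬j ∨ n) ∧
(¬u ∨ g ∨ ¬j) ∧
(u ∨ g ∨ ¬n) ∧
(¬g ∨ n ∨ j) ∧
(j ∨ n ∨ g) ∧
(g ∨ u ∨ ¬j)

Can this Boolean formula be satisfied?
Yes

Yes, the formula is satisfiable.

One satisfying assignment is: g=False, j=False, u=True, n=True

Verification: With this assignment, all 14 clauses evaluate to true.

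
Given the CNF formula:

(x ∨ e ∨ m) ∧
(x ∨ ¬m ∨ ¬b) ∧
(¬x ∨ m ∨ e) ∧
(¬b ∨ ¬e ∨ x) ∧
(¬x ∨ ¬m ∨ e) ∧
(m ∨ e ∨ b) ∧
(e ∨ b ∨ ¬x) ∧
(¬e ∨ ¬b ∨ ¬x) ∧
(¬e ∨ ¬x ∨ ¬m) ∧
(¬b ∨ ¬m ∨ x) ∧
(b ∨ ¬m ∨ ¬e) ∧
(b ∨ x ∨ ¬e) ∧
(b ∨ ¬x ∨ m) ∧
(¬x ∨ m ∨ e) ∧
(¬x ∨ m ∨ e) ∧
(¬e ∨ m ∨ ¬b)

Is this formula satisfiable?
Yes

Yes, the formula is satisfiable.

One satisfying assignment is: e=False, x=False, b=False, m=True

Verification: With this assignment, all 16 clauses evaluate to true.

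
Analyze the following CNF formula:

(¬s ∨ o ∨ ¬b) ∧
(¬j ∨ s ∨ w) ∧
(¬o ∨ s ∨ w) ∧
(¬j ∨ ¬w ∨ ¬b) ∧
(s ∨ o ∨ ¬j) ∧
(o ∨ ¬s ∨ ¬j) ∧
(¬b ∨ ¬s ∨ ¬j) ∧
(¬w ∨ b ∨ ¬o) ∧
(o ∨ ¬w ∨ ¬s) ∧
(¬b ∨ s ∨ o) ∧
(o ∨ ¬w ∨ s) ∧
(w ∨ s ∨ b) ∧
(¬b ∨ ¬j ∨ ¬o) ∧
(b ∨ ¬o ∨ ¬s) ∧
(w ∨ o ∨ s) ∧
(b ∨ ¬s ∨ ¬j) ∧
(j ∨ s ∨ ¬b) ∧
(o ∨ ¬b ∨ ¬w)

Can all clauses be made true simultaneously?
Yes

Yes, the formula is satisfiable.

One satisfying assignment is: o=False, s=True, w=False, j=False, b=False

Verification: With this assignment, all 18 clauses evaluate to true.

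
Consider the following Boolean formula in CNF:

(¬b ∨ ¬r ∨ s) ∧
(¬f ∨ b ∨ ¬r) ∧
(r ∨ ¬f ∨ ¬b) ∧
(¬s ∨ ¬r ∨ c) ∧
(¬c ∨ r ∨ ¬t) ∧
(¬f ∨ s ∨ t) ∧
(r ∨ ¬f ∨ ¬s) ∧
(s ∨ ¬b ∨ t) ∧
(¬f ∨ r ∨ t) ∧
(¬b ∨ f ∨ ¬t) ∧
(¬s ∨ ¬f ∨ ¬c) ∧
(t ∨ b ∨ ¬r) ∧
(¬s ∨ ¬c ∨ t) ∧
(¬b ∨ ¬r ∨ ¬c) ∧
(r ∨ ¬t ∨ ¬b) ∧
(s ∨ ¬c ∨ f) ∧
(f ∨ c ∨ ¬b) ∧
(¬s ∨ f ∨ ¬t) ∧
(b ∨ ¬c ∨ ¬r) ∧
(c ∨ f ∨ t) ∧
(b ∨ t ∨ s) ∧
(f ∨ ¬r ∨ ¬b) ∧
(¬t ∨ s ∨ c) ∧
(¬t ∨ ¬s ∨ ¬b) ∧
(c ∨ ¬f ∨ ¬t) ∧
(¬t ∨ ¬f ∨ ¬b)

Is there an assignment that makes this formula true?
No

No, the formula is not satisfiable.

No assignment of truth values to the variables can make all 26 clauses true simultaneously.

The formula is UNSAT (unsatisfiable).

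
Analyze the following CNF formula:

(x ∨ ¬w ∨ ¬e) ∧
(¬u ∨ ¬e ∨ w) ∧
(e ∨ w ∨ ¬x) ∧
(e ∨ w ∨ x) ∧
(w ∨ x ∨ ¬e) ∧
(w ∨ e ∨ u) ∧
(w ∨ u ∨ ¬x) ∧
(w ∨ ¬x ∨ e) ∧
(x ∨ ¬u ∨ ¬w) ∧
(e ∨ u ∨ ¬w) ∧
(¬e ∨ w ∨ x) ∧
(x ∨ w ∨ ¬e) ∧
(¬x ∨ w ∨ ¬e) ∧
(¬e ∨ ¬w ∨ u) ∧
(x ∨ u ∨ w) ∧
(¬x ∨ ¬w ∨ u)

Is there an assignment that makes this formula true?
Yes

Yes, the formula is satisfiable.

One satisfying assignment is: e=False, w=True, x=True, u=True

Verification: With this assignment, all 16 clauses evaluate to true.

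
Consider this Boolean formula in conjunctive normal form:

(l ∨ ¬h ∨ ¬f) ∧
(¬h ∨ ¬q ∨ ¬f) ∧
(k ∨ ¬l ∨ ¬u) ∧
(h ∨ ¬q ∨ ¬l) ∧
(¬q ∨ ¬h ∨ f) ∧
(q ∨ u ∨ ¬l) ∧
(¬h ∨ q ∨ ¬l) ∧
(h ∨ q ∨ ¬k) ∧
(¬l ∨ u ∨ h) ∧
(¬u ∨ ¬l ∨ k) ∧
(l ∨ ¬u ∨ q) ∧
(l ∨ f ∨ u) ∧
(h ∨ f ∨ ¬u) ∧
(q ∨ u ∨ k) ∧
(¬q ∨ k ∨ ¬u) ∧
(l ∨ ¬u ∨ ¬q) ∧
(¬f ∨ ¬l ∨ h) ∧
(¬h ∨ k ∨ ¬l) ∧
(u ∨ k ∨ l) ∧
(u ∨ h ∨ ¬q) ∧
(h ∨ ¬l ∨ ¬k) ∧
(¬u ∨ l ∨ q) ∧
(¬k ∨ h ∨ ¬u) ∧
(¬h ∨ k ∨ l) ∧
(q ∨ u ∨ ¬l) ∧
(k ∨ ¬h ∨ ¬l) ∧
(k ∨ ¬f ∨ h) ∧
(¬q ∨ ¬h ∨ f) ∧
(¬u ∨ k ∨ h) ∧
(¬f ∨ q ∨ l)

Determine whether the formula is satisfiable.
No

No, the formula is not satisfiable.

No assignment of truth values to the variables can make all 30 clauses true simultaneously.

The formula is UNSAT (unsatisfiable).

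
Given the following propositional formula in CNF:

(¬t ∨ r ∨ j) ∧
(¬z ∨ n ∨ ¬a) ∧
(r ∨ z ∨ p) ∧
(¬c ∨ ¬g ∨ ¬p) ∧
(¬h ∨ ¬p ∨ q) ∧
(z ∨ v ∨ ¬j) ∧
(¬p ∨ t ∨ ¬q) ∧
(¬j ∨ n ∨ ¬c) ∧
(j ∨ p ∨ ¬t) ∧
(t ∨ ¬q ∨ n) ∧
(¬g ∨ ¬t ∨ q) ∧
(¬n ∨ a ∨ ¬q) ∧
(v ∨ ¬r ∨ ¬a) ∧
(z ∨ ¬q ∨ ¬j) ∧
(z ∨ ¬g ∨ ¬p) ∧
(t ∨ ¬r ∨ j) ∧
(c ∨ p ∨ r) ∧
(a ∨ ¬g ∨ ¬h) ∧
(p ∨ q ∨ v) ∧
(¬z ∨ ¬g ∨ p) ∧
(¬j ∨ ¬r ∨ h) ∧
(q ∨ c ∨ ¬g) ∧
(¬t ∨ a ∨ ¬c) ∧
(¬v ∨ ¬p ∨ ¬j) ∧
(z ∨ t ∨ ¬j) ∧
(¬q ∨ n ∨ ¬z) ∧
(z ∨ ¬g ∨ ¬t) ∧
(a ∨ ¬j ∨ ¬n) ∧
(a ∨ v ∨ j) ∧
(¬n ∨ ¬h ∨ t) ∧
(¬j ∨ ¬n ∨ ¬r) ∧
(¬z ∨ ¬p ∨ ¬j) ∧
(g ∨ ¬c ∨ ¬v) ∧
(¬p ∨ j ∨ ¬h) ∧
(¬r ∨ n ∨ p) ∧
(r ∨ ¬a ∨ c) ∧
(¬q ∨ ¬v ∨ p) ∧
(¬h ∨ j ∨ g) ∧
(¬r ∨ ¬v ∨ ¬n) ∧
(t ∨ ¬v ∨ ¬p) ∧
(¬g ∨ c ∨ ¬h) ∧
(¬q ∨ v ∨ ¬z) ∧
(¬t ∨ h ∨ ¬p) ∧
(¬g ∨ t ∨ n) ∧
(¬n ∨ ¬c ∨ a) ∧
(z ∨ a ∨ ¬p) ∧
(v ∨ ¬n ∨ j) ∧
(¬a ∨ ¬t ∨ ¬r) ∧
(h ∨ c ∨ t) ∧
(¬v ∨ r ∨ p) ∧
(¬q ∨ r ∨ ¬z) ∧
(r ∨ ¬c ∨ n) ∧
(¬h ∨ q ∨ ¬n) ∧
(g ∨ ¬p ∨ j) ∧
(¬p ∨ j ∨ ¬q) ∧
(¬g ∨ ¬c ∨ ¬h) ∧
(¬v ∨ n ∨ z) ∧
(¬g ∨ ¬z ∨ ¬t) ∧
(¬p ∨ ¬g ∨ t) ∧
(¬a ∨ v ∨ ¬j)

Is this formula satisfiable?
No

No, the formula is not satisfiable.

No assignment of truth values to the variables can make all 60 clauses true simultaneously.

The formula is UNSAT (unsatisfiable).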